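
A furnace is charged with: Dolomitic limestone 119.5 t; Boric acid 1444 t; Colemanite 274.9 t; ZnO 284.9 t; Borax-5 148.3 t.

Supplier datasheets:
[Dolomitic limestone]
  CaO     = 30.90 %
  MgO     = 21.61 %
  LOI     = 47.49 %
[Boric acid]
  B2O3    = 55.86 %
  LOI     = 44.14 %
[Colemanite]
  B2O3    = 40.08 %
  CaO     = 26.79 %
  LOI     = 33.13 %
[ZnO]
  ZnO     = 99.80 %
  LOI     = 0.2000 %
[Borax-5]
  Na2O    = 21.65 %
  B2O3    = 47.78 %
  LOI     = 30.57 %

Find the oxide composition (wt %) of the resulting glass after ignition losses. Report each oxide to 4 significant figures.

Glass mass = 1440 t (batch 2272 − LOI 831.1).
Composition: ZnO 19.74%, Na2O 2.229%, B2O3 68.56%, CaO 7.676%, MgO 1.793%

The whole derivation maintains exact precision in all steps — the intermediate values appear with 4-significant-digit rounding between the steps. Every reported value includes exactly one rounding — derived quantities (glass mass, the five compositions, totals, the yield, LOI) are rebuilt at full precision using the weight values per 1440 t of glass, exactly as shown in either problem or answer.
Oxide-by-oxide delivered mass:
  ZnO: 284.9·0.9980 = 284.3 t
  Na2O: 148.3·0.2165 = 32.11 t
  B2O3: 1444·0.5586 + 274.9·0.4008 + 148.3·0.4778 = 987.7 t
  CaO: 119.5·0.3090 + 274.9·0.2679 = 110.6 t
  MgO: 119.5·0.2161 = 25.82 t
LOI: 119.5·0.4749 + 1444·0.4414 + 274.9·0.3313 + 284.9·0.002000 + 148.3·0.3057 = 831.1 t
The glass mass, total less LOI, = 2272 − 831.1 = 1440 t (matching Σ of the oxides)
percent share: oxide ÷ glass, ×100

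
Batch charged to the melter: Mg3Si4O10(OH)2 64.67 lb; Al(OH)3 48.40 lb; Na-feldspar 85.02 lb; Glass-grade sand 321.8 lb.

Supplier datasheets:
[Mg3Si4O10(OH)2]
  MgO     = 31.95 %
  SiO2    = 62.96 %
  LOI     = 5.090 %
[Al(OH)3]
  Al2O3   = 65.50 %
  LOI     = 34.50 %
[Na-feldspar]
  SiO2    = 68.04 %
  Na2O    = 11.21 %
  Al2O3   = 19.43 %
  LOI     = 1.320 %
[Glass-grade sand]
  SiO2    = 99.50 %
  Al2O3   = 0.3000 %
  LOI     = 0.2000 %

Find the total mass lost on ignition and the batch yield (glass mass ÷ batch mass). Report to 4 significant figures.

Each numeric step holds full float precision at all times — values along the way appear (rounded to 4 significant figures) when written out. A single rounding completes every reported value — the derived quantities are carried in exact precision (ignition loss, the yield, glass mass, the four compositions, totals) from the batch weights at 498.1 lb of glass, as set out in the problem or answer text.
Per-material ignition loss:
  Mg3Si4O10(OH)2: 64.67 × 0.05090 = 3.292 lb
  Al(OH)3: 48.40 × 0.3450 = 16.70 lb
  Na-feldspar: 85.02 × 0.01320 = 1.122 lb
  Glass-grade sand: 321.8 × 0.002000 = 0.6436 lb
Total LOI = 21.76 lb
Glass = batch − LOI = 519.9 − 21.76 = 498.1 lb

LOI loss = 21.76 lb; glass = 498.1 lb; yield = 95.82%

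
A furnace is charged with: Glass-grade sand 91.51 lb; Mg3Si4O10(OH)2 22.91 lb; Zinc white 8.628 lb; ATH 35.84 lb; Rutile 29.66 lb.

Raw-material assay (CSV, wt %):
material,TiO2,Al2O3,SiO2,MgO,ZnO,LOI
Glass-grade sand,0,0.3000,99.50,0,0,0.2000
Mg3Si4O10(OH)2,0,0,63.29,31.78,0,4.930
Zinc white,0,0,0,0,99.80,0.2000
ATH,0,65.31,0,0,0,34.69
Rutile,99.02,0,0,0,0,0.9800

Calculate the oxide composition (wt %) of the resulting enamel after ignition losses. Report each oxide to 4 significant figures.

Glass mass = 174.5 lb (batch 188.5 − LOI 14.05).
Composition: TiO2 16.83%, Al2O3 13.57%, SiO2 60.49%, MgO 4.173%, ZnO 4.935%

All arithmetic runs at exact precision in every operation. Mid-chain values are displayed, rounded to 4 significant figures, as written — exactly one rounding lands on every reported figure. All derived quantities are carried in full float precision (five oxide percentages, ignition loss, the totals, net glass mass, the yield) from the weighed amounts for 174.5 lb of glass, as given in either problem or answer.
What the batch supplies per oxide:
  TiO2: 29.66·0.9902 = 29.37 lb
  Al2O3: 91.51·0.003000 + 35.84·0.6531 = 23.68 lb
  SiO2: 91.51·0.9950 + 22.91·0.6329 = 105.6 lb
  MgO: 22.91·0.3178 = 7.281 lb
  ZnO: 8.628·0.9980 = 8.611 lb
LOI: 91.51·0.002000 + 22.91·0.04930 + 8.628·0.002000 + 35.84·0.3469 + 29.66·0.009800 = 14.05 lb
Glass = total batch minus LOI = 188.5 − 14.05 = 174.5 lb (equal to the oxide-mass sum)
each wt % is 100 × oxide ÷ glass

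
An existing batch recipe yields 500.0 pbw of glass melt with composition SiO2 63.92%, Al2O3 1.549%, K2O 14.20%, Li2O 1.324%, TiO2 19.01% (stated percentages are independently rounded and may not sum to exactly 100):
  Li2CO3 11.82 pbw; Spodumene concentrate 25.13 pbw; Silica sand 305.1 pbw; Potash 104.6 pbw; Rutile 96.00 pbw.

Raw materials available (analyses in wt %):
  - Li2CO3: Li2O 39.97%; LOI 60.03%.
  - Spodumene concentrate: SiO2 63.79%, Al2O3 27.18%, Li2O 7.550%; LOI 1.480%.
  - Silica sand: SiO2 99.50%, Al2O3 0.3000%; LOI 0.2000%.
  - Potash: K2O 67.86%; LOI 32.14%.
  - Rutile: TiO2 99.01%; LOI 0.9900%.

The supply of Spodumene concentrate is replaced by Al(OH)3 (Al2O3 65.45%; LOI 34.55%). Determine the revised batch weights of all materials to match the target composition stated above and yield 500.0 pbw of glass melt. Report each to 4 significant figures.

Values along the way appear with 4-significant-figure rounding alongside each step. The whole derivation runs at full precision throughout. Each reported number sees exactly one rounding; the derived quantities, including the five compositions, yield, the totals, glass mass, ignition loss, are computed from the weighed amounts at 500.0 pbw of glass at exact precision, exactly as shown in the problem or answer text.
Target oxide masses per 500.0 pbw glass melt:
  SiO2: 63.92% × 500.0 = 319.6 pbw
  Al2O3: 1.549% × 500.0 = 7.745 pbw
  K2O: 14.20% × 500.0 = 71.00 pbw
  Li2O: 1.324% × 500.0 = 6.620 pbw
  TiO2: 19.01% × 500.0 = 95.05 pbw
Per-oxide balance check on the weights just shown, at the basis given (target by target, the sums agree within answer rounding):
  SiO2: 321.2·0.9950 = 319.6 pbw (target 319.6 pbw)
  Al2O3: 10.36·0.6545 + 321.2·0.003000 = 7.744 pbw (target 7.745 pbw)
  K2O: 104.6·0.6786 = 70.98 pbw (target 71.00 pbw)
  Li2O: 16.56·0.3997 = 6.619 pbw (target 6.620 pbw)
  TiO2: 96.00·0.9901 = 95.05 pbw (target 95.05 pbw)
Glass-mass sanity pass: total charge less LOI = 500.0 pbw (oxide target masses add up to 500.0 pbw; against the stated basis, 500.0 pbw — a pure rounding effect).
Summing the batch: Σ batch = 548.7 pbw; Σ batch·LOI gives LOI loss = 48.73 pbw; yield, glass over the total, = 91.12%.

Revised batch per 500.0 pbw glass melt:
  Li2CO3: 16.56 pbw
  Al(OH)3: 10.36 pbw
  Silica sand: 321.2 pbw
  Potash: 104.6 pbw
  Rutile: 96.00 pbw
Total batch = 548.7 pbw; LOI loss = 48.73 pbw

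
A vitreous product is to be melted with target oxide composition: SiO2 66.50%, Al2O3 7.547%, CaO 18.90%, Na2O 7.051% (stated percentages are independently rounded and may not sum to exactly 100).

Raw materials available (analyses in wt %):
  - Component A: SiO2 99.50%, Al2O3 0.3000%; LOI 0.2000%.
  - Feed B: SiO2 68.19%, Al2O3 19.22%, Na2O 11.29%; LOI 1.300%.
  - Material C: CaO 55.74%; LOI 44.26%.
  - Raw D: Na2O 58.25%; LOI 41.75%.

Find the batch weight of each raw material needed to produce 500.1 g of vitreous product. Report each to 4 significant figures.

Batch per 500.1 g vitreous product:
  Component A: 201.8 g
  Feed B: 193.2 g
  Material C: 169.6 g
  Raw D: 23.09 g
Total batch = 587.7 g; LOI loss = 87.62 g; yield = 85.09%

The whole derivation carries full float precision in all steps. Intermediates appear (rounded to four significant digits) at each printed step; a single rounding finalizes every reported figure; all derived quantities are recomputed from the batch weights per 500.1 g of glass in full precision (ignition loss, glass mass, the yield, four oxide percentages, the totals) precisely as stated by the problem or answer text.
Target oxide masses per 500.1 g vitreous product:
  SiO2: 66.50% × 500.1 = 332.6 g
  Al2O3: 7.547% × 500.1 = 37.74 g
  CaO: 18.90% × 500.1 = 94.52 g
  Na2O: 7.051% × 500.1 = 35.26 g
Oxide-by-oxide audit with the batch weights as given, relative to the basis at hand (summed amounts equal target values modulo rounding of the values):
  SiO2: 201.8·0.9950 + 193.2·0.6819 = 332.5 g (target 332.6 g)
  Al2O3: 201.8·0.003000 + 193.2·0.1922 = 37.74 g (target 37.74 g)
  CaO: 169.6·0.5574 = 94.54 g (target 94.52 g)
  Na2O: 193.2·0.1129 + 23.09·0.5825 = 35.26 g (target 35.26 g)
Glass-mass closure: total batch − LOI = 500.1 g (per-oxide target masses sum to 500.1 g; stated basis 500.1 g — rounding explains the deltas).
Total batch = Σ batch = 587.7 g; the LOI term Σ batch·LOI equals 87.62 g; yield, glass over the total, = 85.09%.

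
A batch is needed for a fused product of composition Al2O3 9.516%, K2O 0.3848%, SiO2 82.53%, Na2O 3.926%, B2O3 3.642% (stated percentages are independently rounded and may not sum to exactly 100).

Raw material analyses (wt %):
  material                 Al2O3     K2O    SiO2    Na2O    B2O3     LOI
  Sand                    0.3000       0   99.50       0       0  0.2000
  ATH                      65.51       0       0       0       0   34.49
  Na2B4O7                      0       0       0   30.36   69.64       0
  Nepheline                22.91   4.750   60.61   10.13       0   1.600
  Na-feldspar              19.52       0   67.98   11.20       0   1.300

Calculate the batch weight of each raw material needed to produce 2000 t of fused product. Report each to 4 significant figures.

Working values are printed rounded to 4 significant digits when written out; all arithmetic runs at full precision in every operation; every reported result receives exactly one rounding; the derived quantities (five oxide percentages, the yield, net glass mass, totals, ignition loss) are re-derived from the weighed amounts on 2000 t of glass in exact precision precisely as stated by question or answer.
The oxide mass targets at 2000 t fused product:
  Al2O3: 9.516% × 2000 = 190.3 t
  K2O: 0.3848% × 2000 = 7.696 t
  SiO2: 82.53% × 2000 = 1651 t
  Na2O: 3.926% × 2000 = 78.52 t
  B2O3: 3.642% × 2000 = 72.84 t
Verifying the oxide balance given the weights on record, relative to the basis at hand (oxide sums agree with the targets up to rounding of the answer):
  Al2O3: 1375·0.003000 + 146.8·0.6551 + 162.0·0.2291 + 271.0·0.1952 = 190.3 t (target 190.3 t)
  K2O: 162.0·0.04750 = 7.695 t (target 7.696 t)
  SiO2: 1375·0.9950 + 162.0·0.6061 + 271.0·0.6798 = 1651 t (target 1651 t)
  Na2O: 104.6·0.3036 + 162.0·0.1013 + 271.0·0.1120 = 78.52 t (target 78.52 t)
  B2O3: 104.6·0.6964 = 72.84 t (target 72.84 t)
Glass-mass bookkeeping: total charge less LOI = 2000 t (oxide target masses add up to 2000 t; versus the stated basis of 2000 t — differing by rounding only).
Adding the batch up: Σ batch = 2059 t; the LOI term Σ batch·LOI equals 59.50 t; yield, glass over the total, = 97.11%.

Batch per 2000 t fused product:
  Sand: 1375 t
  ATH: 146.8 t
  Na2B4O7: 104.6 t
  Nepheline: 162.0 t
  Na-feldspar: 271.0 t
Total batch = 2059 t; LOI loss = 59.50 t; yield = 97.11%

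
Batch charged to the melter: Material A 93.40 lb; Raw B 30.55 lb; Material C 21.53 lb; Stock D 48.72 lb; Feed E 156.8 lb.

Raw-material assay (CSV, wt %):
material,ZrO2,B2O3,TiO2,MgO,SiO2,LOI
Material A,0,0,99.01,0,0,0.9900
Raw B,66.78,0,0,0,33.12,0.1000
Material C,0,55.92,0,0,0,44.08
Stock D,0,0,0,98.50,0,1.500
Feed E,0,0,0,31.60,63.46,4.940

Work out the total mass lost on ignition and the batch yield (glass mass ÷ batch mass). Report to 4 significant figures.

LOI loss = 18.92 lb; glass = 332.1 lb; yield = 94.61%

Each numeric step carries full precision end to end — working values are shown with 4-significant-digit rounding on the page. Exactly one rounding is applied to every reported result. All derived quantities (ignition loss, yield, totals, glass mass, five oxide percentages) are computed in exact precision from the batch weights on 332.1 lb of glass as they appear in the problem or answer text.
Loss on ignition, line by line:
  Material A: 93.40 × 0.009900 = 0.9247 lb
  Raw B: 30.55 × 0.001000 = 0.03055 lb
  Material C: 21.53 × 0.4408 = 9.490 lb
  Stock D: 48.72 × 0.01500 = 0.7308 lb
  Feed E: 156.8 × 0.04940 = 7.746 lb
Total LOI = 18.92 lb
Glass = batch − LOI = 351.0 − 18.92 = 332.1 lb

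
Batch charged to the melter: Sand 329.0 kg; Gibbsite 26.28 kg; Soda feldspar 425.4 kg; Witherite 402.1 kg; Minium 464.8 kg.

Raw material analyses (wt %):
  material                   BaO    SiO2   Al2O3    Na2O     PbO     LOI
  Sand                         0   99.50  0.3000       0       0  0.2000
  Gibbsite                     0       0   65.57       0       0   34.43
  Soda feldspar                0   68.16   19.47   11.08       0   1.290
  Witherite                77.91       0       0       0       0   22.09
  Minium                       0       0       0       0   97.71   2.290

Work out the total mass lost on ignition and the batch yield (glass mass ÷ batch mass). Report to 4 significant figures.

Values along the way appear, rounded to four significant digits, in the working; every computation carries exact precision all the way through — exactly one rounding is applied to each reported value; derived quantities are computed at full float precision (the yield, the totals, the five compositions, glass mass, ignition loss) starting from the weights on 1533 kg of glass, as they appear in problem or answer.
LOI of each material in turn:
  Sand: 329.0 × 0.002000 = 0.6580 kg
  Gibbsite: 26.28 × 0.3443 = 9.048 kg
  Soda feldspar: 425.4 × 0.01290 = 5.488 kg
  Witherite: 402.1 × 0.2209 = 88.82 kg
  Minium: 464.8 × 0.02290 = 10.64 kg
Total LOI = 114.7 kg
Glass = batch − LOI = 1648 − 114.7 = 1533 kg

LOI loss = 114.7 kg; glass = 1533 kg; yield = 93.04%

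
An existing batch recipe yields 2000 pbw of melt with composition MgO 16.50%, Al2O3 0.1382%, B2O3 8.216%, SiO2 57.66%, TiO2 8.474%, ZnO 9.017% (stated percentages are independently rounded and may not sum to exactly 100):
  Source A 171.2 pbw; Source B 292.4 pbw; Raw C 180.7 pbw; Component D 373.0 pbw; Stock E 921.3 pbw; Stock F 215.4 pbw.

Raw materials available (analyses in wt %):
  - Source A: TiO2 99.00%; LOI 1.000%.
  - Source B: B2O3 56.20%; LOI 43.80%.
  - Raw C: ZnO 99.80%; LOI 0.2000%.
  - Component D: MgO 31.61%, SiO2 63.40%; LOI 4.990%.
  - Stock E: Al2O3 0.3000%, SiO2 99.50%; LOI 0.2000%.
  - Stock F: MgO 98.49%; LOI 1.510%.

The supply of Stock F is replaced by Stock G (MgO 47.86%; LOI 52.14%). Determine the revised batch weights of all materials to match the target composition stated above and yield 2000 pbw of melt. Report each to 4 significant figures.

Intermediates are shown rounded off to 4 significant figures alongside each step. All arithmetic maintains full float precision through every step — each reported result is rounded only once; all derived quantities are recomputed at exact precision (LOI, six oxide percentages, glass mass, the yield, totals) from the batch weights on 2000 pbw of glass exactly as printed in question or answer.
Target oxide masses per 2000 pbw melt:
  MgO: 16.50% × 2000 = 330.0 pbw
  Al2O3: 0.1382% × 2000 = 2.764 pbw
  B2O3: 8.216% × 2000 = 164.3 pbw
  SiO2: 57.66% × 2000 = 1153 pbw
  TiO2: 8.474% × 2000 = 169.5 pbw
  ZnO: 9.017% × 2000 = 180.3 pbw
Per-oxide balance check with the batch weights as given, per the basis as stated (oxide sums agree with the targets once rounding is allowed for):
  MgO: 373.0·0.3161 + 443.2·0.4786 = 330.0 pbw (target 330.0 pbw)
  Al2O3: 921.3·0.003000 = 2.764 pbw (target 2.764 pbw)
  B2O3: 292.4·0.5620 = 164.3 pbw (target 164.3 pbw)
  SiO2: 373.0·0.6340 + 921.3·0.9950 = 1153 pbw (target 1153 pbw)
  TiO2: 171.2·0.9900 = 169.5 pbw (target 169.5 pbw)
  ZnO: 180.7·0.9980 = 180.3 pbw (target 180.3 pbw)
Auditing the glass mass value: the batch minus its LOI: 2000 pbw (the targets, summed, come to 2000 pbw; basis as stated: 2000 pbw — gaps are rounding artifacts).
Batch total: Σ batch = 2382 pbw; Σ batch·LOI gives LOI loss = 381.7 pbw; yield, glass over the total, = 83.97%.

Revised batch per 2000 pbw melt:
  Source A: 171.2 pbw
  Source B: 292.4 pbw
  Raw C: 180.7 pbw
  Component D: 373.0 pbw
  Stock E: 921.3 pbw
  Stock G: 443.2 pbw
Total batch = 2382 pbw; LOI loss = 381.7 pbw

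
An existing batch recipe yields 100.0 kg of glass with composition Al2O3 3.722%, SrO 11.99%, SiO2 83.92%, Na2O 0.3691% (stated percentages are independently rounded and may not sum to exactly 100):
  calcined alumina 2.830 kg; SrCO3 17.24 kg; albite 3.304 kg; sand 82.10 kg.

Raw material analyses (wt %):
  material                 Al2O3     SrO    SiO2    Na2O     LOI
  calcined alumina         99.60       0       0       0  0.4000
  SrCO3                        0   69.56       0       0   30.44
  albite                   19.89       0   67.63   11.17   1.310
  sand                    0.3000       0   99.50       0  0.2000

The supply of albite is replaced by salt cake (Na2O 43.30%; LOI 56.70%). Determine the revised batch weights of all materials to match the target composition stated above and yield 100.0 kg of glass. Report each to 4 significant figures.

All arithmetic carries full float precision in every operation — in-progress results are shown rounded to 4 significant digits within the worked lines — a single rounding yields each reported number — derived quantities, including totals, glass mass, ignition loss, four oxide percentages, the yield, are recomputed from the weighed amounts at 100.0 kg of glass at full float precision as set out in either problem or answer.
Oxide mass targets, per 100.0 kg glass:
  Al2O3: 3.722% × 100.0 = 3.722 kg
  SrO: 11.99% × 100.0 = 11.99 kg
  SiO2: 83.92% × 100.0 = 83.92 kg
  Na2O: 0.3691% × 100.0 = 0.3691 kg
Mass-balance tally per oxide working from each reported weight, per the basis as stated (delivered sums recover each target exact up to rounding of places):
  Al2O3: 3.483·0.9960 + 84.34·0.003000 = 3.722 kg (target 3.722 kg)
  SrO: 17.24·0.6956 = 11.99 kg (target 11.99 kg)
  SiO2: 84.34·0.9950 = 83.92 kg (target 83.92 kg)
  Na2O: 0.8524·0.4330 = 0.3691 kg (target 0.3691 kg)
Glass-mass closure: Σ batch − LOI loss = 100.0 kg (the Σ of target masses is 100.0 kg; against the stated basis, 100.0 kg — gaps are rounding artifacts).
Summing the batch: Σ batch = 105.9 kg; the LOI term Σ batch·LOI equals 5.914 kg; as yield: glass ÷ batch → 94.42%.

Revised batch per 100.0 kg glass:
  calcined alumina: 3.483 kg
  SrCO3: 17.24 kg
  salt cake: 0.8524 kg
  sand: 84.34 kg
Total batch = 105.9 kg; LOI loss = 5.914 kg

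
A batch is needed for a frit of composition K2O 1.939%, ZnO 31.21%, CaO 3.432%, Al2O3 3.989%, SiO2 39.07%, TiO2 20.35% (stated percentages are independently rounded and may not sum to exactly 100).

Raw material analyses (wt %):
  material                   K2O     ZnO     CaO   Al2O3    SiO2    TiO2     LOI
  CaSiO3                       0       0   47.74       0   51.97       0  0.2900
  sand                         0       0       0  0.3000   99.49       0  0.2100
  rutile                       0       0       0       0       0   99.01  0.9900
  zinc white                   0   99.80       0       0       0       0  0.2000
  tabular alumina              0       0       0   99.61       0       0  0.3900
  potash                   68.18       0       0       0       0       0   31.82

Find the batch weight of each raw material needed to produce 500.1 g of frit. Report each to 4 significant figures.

The intermediate values are printed, with 4-significant-digit rounding, between the steps; all internal work keeps exact precision at all times. Each reported result is rounded once only. All derived quantities, including net glass mass, ignition loss, the six compositions, yield, totals, are recomputed from the batch weights at 500.1 g of glass at full float precision, exactly as shown in the problem or answer text.
The oxide mass targets at 500.1 g frit:
  K2O: 1.939% × 500.1 = 9.697 g
  ZnO: 31.21% × 500.1 = 156.1 g
  CaO: 3.432% × 500.1 = 17.16 g
  Al2O3: 3.989% × 500.1 = 19.95 g
  SiO2: 39.07% × 500.1 = 195.4 g
  TiO2: 20.35% × 500.1 = 101.8 g
Per-oxide balance check on the weights just shown, relative to the basis at hand (delivered sums recover each target up to rounding of the answer):
  K2O: 14.22·0.6818 = 9.695 g (target 9.697 g)
  ZnO: 156.4·0.9980 = 156.1 g (target 156.1 g)
  CaO: 35.95·0.4774 = 17.16 g (target 17.16 g)
  Al2O3: 177.6·0.003000 + 19.49·0.9961 = 19.95 g (target 19.95 g)
  SiO2: 35.95·0.5197 + 177.6·0.9949 = 195.4 g (target 195.4 g)
  TiO2: 102.8·0.9901 = 101.8 g (target 101.8 g)
Glass mass check: total charge less LOI = 500.1 g (summing oxide targets gives 500.0 g; stated basis 500.1 g — deltas are rounding alone).
Adding the batch up: Σ batch = 506.5 g; the LOI term Σ batch·LOI equals 6.409 g; as yield: glass ÷ batch → 98.73%.

Batch per 500.1 g frit:
  CaSiO3: 35.95 g
  sand: 177.6 g
  rutile: 102.8 g
  zinc white: 156.4 g
  tabular alumina: 19.49 g
  potash: 14.22 g
Total batch = 506.5 g; LOI loss = 6.409 g; yield = 98.73%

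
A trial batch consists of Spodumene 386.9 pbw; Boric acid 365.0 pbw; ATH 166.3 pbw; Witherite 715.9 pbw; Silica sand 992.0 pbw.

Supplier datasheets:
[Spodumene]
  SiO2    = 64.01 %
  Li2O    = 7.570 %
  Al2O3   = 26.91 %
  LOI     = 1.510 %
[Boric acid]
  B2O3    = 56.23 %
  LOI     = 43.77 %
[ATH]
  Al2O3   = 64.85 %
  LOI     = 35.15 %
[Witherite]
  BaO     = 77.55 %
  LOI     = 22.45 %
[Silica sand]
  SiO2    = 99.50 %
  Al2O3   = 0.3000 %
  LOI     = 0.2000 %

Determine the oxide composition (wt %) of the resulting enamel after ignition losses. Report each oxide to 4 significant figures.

Glass mass = 2239 pbw (batch 2626 − LOI 386.8).
Composition: B2O3 9.165%, SiO2 55.14%, BaO 24.79%, Li2O 1.308%, Al2O3 9.598%

All internal work keeps full precision at each step. Intermediates are printed with 4-significant-digit rounding alongside each step. Each reported result undergoes a single rounding — derived quantities (five oxide percentages, net glass mass, the yield, the totals, ignition loss) are computed in exact precision using the weight values on 2239 pbw of glass, as quoted within the question or the answer.
Oxide-by-oxide delivered mass:
  B2O3: 365.0·0.5623 = 205.2 pbw
  SiO2: 386.9·0.6401 + 992.0·0.9950 = 1235 pbw
  BaO: 715.9·0.7755 = 555.2 pbw
  Li2O: 386.9·0.07570 = 29.29 pbw
  Al2O3: 386.9·0.2691 + 166.3·0.6485 + 992.0·0.003000 = 214.9 pbw
LOI: 386.9·0.01510 + 365.0·0.4377 + 166.3·0.3515 + 715.9·0.2245 + 992.0·0.002000 = 386.8 pbw
batch − LOI leaves glass = 2626 − 386.8 = 2239 pbw (the oxide masses sum to this)
percent by weight: oxide/glass ×100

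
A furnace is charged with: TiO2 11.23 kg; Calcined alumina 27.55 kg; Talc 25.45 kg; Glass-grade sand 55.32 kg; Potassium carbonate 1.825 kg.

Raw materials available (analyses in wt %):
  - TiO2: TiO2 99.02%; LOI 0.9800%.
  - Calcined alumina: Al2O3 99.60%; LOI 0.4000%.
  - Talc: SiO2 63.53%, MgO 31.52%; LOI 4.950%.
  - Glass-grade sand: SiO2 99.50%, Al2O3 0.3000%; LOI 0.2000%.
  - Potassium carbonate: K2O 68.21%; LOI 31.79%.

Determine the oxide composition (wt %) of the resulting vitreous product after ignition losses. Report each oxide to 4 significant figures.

Glass mass = 119.2 kg (batch 121.4 − LOI 2.171).
Composition: SiO2 59.74%, TiO2 9.328%, MgO 6.729%, Al2O3 23.16%, K2O 1.044%

Rounding to 4 significant digits applies to each mid-chain value as printed — all internal work carries full precision from start to finish — every reported value receives exactly one rounding — derived quantities, including five oxide percentages, ignition loss, net glass mass, totals, the yield, are rebuilt starting from the weights at 119.2 kg of glass at full precision exactly as printed in problem or answer.
Oxide masses out of the charge:
  SiO2: 25.45·0.6353 + 55.32·0.9950 = 71.21 kg
  TiO2: 11.23·0.9902 = 11.12 kg
  MgO: 25.45·0.3152 = 8.022 kg
  Al2O3: 27.55·0.9960 + 55.32·0.003000 = 27.61 kg
  K2O: 1.825·0.6821 = 1.245 kg
LOI: 11.23·0.009800 + 27.55·0.004000 + 25.45·0.04950 + 55.32·0.002000 + 1.825·0.3179 = 2.171 kg
Glass = total batch minus LOI = 121.4 − 2.171 = 119.2 kg (= the summed oxide contributions)
percent by weight: oxide/glass ×100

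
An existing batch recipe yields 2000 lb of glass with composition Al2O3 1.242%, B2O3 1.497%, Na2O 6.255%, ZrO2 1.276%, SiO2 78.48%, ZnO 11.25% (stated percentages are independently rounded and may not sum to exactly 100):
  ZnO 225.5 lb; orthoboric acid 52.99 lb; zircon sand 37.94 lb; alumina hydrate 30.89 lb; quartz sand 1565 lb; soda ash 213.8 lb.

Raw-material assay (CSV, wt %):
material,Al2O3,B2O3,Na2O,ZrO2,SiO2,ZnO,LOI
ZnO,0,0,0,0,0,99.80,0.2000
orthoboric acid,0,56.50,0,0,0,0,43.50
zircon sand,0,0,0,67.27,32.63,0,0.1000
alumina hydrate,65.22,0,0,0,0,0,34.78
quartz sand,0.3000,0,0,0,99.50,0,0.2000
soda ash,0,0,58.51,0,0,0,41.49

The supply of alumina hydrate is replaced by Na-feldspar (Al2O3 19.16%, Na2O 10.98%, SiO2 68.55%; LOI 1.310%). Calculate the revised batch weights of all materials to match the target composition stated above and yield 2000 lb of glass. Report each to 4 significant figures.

Mid-chain values are printed, with 4-significant-figure rounding, in the printout — the whole derivation carries exact precision throughout; exactly one rounding goes into each reported value — derived quantities (totals, LOI, net glass mass, six oxide percentages, yield) are rebuilt at full precision starting from the weights on 2000 lb of glass as written in the question or the answer.
Target masses of each oxide per 2000 lb glass:
  Al2O3: 1.242% × 2000 = 24.84 lb
  B2O3: 1.497% × 2000 = 29.94 lb
  Na2O: 6.255% × 2000 = 125.1 lb
  ZrO2: 1.276% × 2000 = 25.52 lb
  SiO2: 78.48% × 2000 = 1570 lb
  ZnO: 11.25% × 2000 = 225.0 lb
Checking each oxide sum given the weights on record, for the quoted basis mass (target by target, the sums agree given rounding of the digits):
  Al2O3: 106.3·0.1916 + 1492·0.003000 = 24.84 lb (target 24.84 lb)
  B2O3: 52.99·0.5650 = 29.94 lb (target 29.94 lb)
  Na2O: 106.3·0.1098 + 193.9·0.5851 = 125.1 lb (target 125.1 lb)
  ZrO2: 37.94·0.6727 = 25.52 lb (target 25.52 lb)
  SiO2: 37.94·0.3263 + 106.3·0.6855 + 1492·0.9950 = 1570 lb (target 1570 lb)
  ZnO: 225.5·0.9980 = 225.0 lb (target 225.0 lb)
Glass mass check: whole batch net of LOI = 2000 lb (the targets, summed, come to 2000 lb; the stated basis being 2000 lb — gaps are rounding artifacts).
Summing the batch: Σ batch = 2109 lb; ignition loss, Σ(batch × LOI) = 108.4 lb; the yield ratio, glass ÷ batch: 94.86%.

Revised batch per 2000 lb glass:
  ZnO: 225.5 lb
  orthoboric acid: 52.99 lb
  zircon sand: 37.94 lb
  Na-feldspar: 106.3 lb
  quartz sand: 1492 lb
  soda ash: 193.9 lb
Total batch = 2109 lb; LOI loss = 108.4 lb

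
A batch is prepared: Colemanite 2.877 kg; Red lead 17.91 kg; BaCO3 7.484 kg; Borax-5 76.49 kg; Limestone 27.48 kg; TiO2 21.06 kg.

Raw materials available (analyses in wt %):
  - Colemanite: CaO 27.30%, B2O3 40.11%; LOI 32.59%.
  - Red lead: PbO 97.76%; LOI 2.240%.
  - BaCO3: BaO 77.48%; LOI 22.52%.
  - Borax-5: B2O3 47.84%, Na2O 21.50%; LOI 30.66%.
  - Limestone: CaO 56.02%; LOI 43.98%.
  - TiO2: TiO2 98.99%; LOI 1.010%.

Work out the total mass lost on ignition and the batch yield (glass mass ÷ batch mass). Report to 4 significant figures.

The intermediate values are displayed rounded to 4 significant figures. The whole derivation carries full precision through every step. Every reported result receives exactly one rounding. The derived quantities are recomputed starting from the weights for 114.5 kg of glass at exact precision (six oxide percentages, the yield, LOI, glass mass, the totals) precisely as stated by either problem or answer.
LOI of each material in turn:
  Colemanite: 2.877 × 0.3259 = 0.9376 kg
  Red lead: 17.91 × 0.02240 = 0.4012 kg
  BaCO3: 7.484 × 0.2252 = 1.685 kg
  Borax-5: 76.49 × 0.3066 = 23.45 kg
  Limestone: 27.48 × 0.4398 = 12.09 kg
  TiO2: 21.06 × 0.01010 = 0.2127 kg
Total LOI = 38.77 kg
Glass = batch − LOI = 153.3 − 38.77 = 114.5 kg

LOI loss = 38.77 kg; glass = 114.5 kg; yield = 74.71%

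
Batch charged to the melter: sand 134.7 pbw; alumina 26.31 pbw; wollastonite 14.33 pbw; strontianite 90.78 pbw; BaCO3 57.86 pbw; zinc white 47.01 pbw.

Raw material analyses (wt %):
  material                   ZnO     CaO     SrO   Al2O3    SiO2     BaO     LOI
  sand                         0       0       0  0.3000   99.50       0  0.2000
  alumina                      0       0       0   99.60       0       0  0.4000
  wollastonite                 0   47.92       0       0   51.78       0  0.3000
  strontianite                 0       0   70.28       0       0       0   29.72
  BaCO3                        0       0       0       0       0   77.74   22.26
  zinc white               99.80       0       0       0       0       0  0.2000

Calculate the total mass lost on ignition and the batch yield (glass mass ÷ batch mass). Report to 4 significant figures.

LOI loss = 40.37 pbw; glass = 330.6 pbw; yield = 89.12%

Intermediates appear (rounded to four significant digits) between the steps; each numeric step holds full precision all the way through; every reported figure is rounded exactly once. All derived quantities are carried from the weighed amounts per 330.6 pbw of glass at full float precision (the yield, the totals, glass mass, LOI, six oxide percentages) exactly as shown in either problem or answer.
Each material's LOI contribution:
  sand: 134.7 × 0.002000 = 0.2694 pbw
  alumina: 26.31 × 0.004000 = 0.1052 pbw
  wollastonite: 14.33 × 0.003000 = 0.04299 pbw
  strontianite: 90.78 × 0.2972 = 26.98 pbw
  BaCO3: 57.86 × 0.2226 = 12.88 pbw
  zinc white: 47.01 × 0.002000 = 0.09402 pbw
Total LOI = 40.37 pbw
Glass = batch − LOI = 371.0 − 40.37 = 330.6 pbw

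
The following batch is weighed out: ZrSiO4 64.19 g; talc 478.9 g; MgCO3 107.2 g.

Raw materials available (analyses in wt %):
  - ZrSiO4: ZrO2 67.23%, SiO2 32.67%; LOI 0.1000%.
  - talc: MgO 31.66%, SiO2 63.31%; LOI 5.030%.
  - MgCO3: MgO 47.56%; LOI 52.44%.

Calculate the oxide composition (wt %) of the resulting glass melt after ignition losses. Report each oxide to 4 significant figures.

Glass mass = 569.9 g (batch 650.3 − LOI 80.37).
Composition: ZrO2 7.572%, MgO 35.55%, SiO2 56.88%

The intermediate values appear, rounded to 4 significant digits, when written out — each numeric step keeps full precision at all times; each reported value sees exactly one rounding. The derived quantities, which include ignition loss, totals, the yield, net glass mass, three oxide percentages, are recomputed at full precision, precisely as stated by the question or the answer, from the batch weights for 569.9 g of glass.
Mass of each oxide from the mix:
  ZrO2: 64.19·0.6723 = 43.15 g
  MgO: 478.9·0.3166 + 107.2·0.4756 = 202.6 g
  SiO2: 64.19·0.3267 + 478.9·0.6331 = 324.2 g
LOI: 64.19·0.001000 + 478.9·0.05030 + 107.2·0.5244 = 80.37 g
Net of LOI, the glass mass = 650.3 − 80.37 = 569.9 g (equal to the oxide-mass sum)
wt %: oxide over glass, times 100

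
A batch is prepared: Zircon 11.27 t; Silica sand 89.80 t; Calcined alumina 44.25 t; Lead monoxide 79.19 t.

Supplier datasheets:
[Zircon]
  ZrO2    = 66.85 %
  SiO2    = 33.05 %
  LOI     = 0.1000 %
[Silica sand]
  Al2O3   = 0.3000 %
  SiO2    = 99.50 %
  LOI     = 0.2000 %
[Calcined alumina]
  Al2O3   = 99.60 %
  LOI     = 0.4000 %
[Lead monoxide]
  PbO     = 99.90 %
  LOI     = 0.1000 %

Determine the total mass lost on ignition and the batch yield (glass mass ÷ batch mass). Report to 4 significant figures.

LOI loss = 0.4471 t; glass = 224.1 t; yield = 99.80%

All arithmetic carries full precision at each step — intermediates are displayed, rounded to 4 significant digits, within the worked lines — each reported value is rounded a single time — all derived quantities are computed in full float precision (ignition loss, the totals, glass mass, yield, four oxide percentages) from the batch weights for 224.1 t of glass as written in the problem or the answer.
Each material's LOI contribution:
  Zircon: 11.27 × 0.001000 = 0.01127 t
  Silica sand: 89.80 × 0.002000 = 0.1796 t
  Calcined alumina: 44.25 × 0.004000 = 0.1770 t
  Lead monoxide: 79.19 × 0.001000 = 0.07919 t
Total LOI = 0.4471 t
Glass = batch − LOI = 224.5 − 0.4471 = 224.1 t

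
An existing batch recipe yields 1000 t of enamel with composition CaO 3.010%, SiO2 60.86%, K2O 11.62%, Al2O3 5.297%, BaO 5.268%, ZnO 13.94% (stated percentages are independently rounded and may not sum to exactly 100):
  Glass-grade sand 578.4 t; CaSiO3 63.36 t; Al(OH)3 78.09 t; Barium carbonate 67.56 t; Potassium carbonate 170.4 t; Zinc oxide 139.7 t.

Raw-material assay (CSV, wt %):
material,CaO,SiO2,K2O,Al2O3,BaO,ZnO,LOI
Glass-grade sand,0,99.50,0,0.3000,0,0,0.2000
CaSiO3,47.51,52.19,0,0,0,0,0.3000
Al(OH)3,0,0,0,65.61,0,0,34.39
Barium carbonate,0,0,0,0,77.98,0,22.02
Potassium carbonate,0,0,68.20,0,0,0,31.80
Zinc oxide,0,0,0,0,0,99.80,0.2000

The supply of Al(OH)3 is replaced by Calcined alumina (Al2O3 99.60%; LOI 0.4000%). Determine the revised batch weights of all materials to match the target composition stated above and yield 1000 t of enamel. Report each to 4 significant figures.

Mid-chain values are displayed rounded off to 4 significant digits in the printout — every computation maintains exact precision at every stage; every reported figure carries a single rounding; the derived quantities are carried at full float precision (net glass mass, the totals, six oxide percentages, the yield, LOI) using the weight values at 1000 t of glass, as quoted within question or answer.
The oxide mass targets at 1000 t enamel:
  CaO: 3.010% × 1000 = 30.10 t
  SiO2: 60.86% × 1000 = 608.6 t
  K2O: 11.62% × 1000 = 116.2 t
  Al2O3: 5.297% × 1000 = 52.97 t
  BaO: 5.268% × 1000 = 52.68 t
  ZnO: 13.94% × 1000 = 139.4 t
Mass-balance tally per oxide given the weights on record, for the quoted basis mass (sums match the target masses modulo rounding of the values):
  CaO: 63.36·0.4751 = 30.10 t (target 30.10 t)
  SiO2: 578.4·0.9950 + 63.36·0.5219 = 608.6 t (target 608.6 t)
  K2O: 170.4·0.6820 = 116.2 t (target 116.2 t)
  Al2O3: 578.4·0.003000 + 51.44·0.9960 = 52.97 t (target 52.97 t)
  BaO: 67.56·0.7798 = 52.68 t (target 52.68 t)
  ZnO: 139.7·0.9980 = 139.4 t (target 139.4 t)
Glass mass check: total charge less LOI = 1000 t (targets for the oxides total 1000 t; basis as stated: 1000 t — differing by rounding only).
Summing the batch: Σ batch = 1071 t; ignition loss, Σ(batch × LOI) = 70.90 t; as yield: glass ÷ batch → 93.38%.

Revised batch per 1000 t enamel:
  Glass-grade sand: 578.4 t
  CaSiO3: 63.36 t
  Calcined alumina: 51.44 t
  Barium carbonate: 67.56 t
  Potassium carbonate: 170.4 t
  Zinc oxide: 139.7 t
Total batch = 1071 t; LOI loss = 70.90 t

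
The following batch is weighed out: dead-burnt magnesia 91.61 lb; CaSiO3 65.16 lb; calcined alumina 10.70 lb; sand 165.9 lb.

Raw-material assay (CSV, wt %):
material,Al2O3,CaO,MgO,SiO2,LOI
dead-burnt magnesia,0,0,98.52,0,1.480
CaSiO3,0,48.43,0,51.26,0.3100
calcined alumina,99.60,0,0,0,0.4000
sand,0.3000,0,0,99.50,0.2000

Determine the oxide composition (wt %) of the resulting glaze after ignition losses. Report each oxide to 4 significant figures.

Glass mass = 331.4 lb (batch 333.4 − LOI 1.932).
Composition: Al2O3 3.366%, CaO 9.521%, MgO 27.23%, SiO2 59.88%

The intermediate values are shown rounded to four significant figures when written out. The whole derivation maintains exact precision at each step — each reported value carries a single rounding — the derived quantities (the totals, yield, four oxide percentages, glass mass, ignition loss) are re-derived in full float precision using the weight values per 331.4 lb of glass, as set out in the problem or the answer.
Oxide masses out of the charge:
  Al2O3: 10.70·0.9960 + 165.9·0.003000 = 11.15 lb
  CaO: 65.16·0.4843 = 31.56 lb
  MgO: 91.61·0.9852 = 90.25 lb
  SiO2: 65.16·0.5126 + 165.9·0.9950 = 198.5 lb
LOI: 91.61·0.01480 + 65.16·0.003100 + 10.70·0.004000 + 165.9·0.002000 = 1.932 lb
Resulting glass, batch − LOI: 333.4 − 1.932 = 331.4 lb (= Σ oxide masses)
percent share: oxide ÷ glass, ×100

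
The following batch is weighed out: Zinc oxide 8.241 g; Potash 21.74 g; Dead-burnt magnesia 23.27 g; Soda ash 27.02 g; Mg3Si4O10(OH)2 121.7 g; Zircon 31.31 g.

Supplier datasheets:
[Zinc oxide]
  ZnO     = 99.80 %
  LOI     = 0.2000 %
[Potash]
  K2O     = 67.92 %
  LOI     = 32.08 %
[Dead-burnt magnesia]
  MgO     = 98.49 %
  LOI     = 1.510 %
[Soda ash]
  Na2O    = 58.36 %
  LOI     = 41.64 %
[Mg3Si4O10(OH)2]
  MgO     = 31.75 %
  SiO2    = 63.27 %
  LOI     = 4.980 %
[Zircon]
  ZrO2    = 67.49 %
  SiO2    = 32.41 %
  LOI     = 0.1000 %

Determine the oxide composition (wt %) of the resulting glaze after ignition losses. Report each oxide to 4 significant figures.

Glass mass = 208.6 g (batch 233.3 − LOI 24.69).
Composition: ZnO 3.943%, ZrO2 10.13%, Na2O 7.560%, MgO 29.51%, K2O 7.079%, SiO2 41.78%

In-progress results are printed rounded to four significant digits between the steps. The whole derivation holds exact precision end to end — every reported figure undergoes a single rounding. The derived quantities, including ignition loss, yield, totals, six oxide percentages, glass mass, are re-derived starting from the weights for 208.6 g of glass in full precision, as set out in either problem or answer.
Oxide-by-oxide delivered mass:
  ZnO: 8.241·0.9980 = 8.225 g
  ZrO2: 31.31·0.6749 = 21.13 g
  Na2O: 27.02·0.5836 = 15.77 g
  MgO: 23.27·0.9849 + 121.7·0.3175 = 61.56 g
  K2O: 21.74·0.6792 = 14.77 g
  SiO2: 121.7·0.6327 + 31.31·0.3241 = 87.15 g
LOI: 8.241·0.002000 + 21.74·0.3208 + 23.27·0.01510 + 27.02·0.4164 + 121.7·0.04980 + 31.31·0.001000 = 24.69 g
Glass mass = batch − LOI = 233.3 − 24.69 = 208.6 g (consistent with Σ oxide mass)
percent by weight: oxide/glass ×100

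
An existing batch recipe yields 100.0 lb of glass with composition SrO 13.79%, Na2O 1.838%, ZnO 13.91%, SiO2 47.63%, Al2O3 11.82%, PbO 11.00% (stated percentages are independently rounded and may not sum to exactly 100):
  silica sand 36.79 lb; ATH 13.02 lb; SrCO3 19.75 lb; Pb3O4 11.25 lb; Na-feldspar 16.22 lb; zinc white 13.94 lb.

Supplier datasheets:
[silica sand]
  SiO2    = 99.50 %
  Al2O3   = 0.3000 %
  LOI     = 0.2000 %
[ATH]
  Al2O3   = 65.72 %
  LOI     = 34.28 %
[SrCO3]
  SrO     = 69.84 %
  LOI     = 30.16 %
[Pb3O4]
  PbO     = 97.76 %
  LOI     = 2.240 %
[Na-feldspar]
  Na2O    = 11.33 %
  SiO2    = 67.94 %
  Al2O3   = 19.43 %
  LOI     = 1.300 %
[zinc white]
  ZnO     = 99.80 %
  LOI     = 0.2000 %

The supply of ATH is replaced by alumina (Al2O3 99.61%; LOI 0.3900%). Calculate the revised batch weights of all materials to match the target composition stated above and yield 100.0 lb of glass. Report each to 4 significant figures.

Revised batch per 100.0 lb glass:
  silica sand: 36.79 lb
  alumina: 8.591 lb
  SrCO3: 19.75 lb
  Pb3O4: 11.25 lb
  Na-feldspar: 16.22 lb
  zinc white: 13.94 lb
Total batch = 106.5 lb; LOI loss = 6.554 lb

Each numeric step carries full float precision from start to finish; intermediates are displayed rounded to 4 significant figures. Every reported result is rounded a single time — derived quantities, including the yield, ignition loss, the totals, net glass mass, the six compositions, are recomputed from the batch weights at 100.0 lb of glass at full float precision as written in problem or answer.
Target masses of each oxide per 100.0 lb glass:
  SrO: 13.79% × 100.0 = 13.79 lb
  Na2O: 1.838% × 100.0 = 1.838 lb
  ZnO: 13.91% × 100.0 = 13.91 lb
  SiO2: 47.63% × 100.0 = 47.63 lb
  Al2O3: 11.82% × 100.0 = 11.82 lb
  PbO: 11.00% × 100.0 = 11.00 lb
Per-oxide balance check given the weights on record, versus the basis set out (sum by sum, the targets are met within answer rounding):
  SrO: 19.75·0.6984 = 13.79 lb (target 13.79 lb)
  Na2O: 16.22·0.1133 = 1.838 lb (target 1.838 lb)
  ZnO: 13.94·0.9980 = 13.91 lb (target 13.91 lb)
  SiO2: 36.79·0.9950 + 16.22·0.6794 = 47.63 lb (target 47.63 lb)
  Al2O3: 36.79·0.003000 + 8.591·0.9961 + 16.22·0.1943 = 11.82 lb (target 11.82 lb)
  PbO: 11.25·0.9776 = 11.00 lb (target 11.00 lb)
Consistency of the glass mass: batch total minus LOI = 99.99 lb (per-oxide target masses sum to 99.99 lb; with the basis standing at 100.0 lb — any gap is answer rounding).
Summing the batch: Σ batch = 106.5 lb; Σ batch·LOI gives LOI loss = 6.554 lb; yield, glass over the total, = 93.85%.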